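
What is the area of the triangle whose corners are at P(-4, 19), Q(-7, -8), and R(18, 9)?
Using the coordinate formula: Area = (1/2)|x₁(y₂-y₃) + x₂(y₃-y₁) + x₃(y₁-y₂)|
Area = (1/2)|(-4)((-8)-9) + (-7)(9-19) + 18(19-(-8))|
Area = (1/2)|(-4)*(-17) + (-7)*(-10) + 18*27|
Area = (1/2)|68 + 70 + 486|
Area = (1/2)*624 = 312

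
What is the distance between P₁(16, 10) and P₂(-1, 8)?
Using the distance formula: d = sqrt((x₂-x₁)² + (y₂-y₁)²)
dx = (-1) - 16 = -17
dy = 8 - 10 = -2
d = sqrt((-17)² + (-2)²) = sqrt(289 + 4) = sqrt(293) = 17.12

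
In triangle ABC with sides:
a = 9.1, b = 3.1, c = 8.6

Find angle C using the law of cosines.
cos(C) = (a² + b² - c²)/(2ab)
cos(C) = (9.1² + 3.1² - 8.6²)/(2·9.1·3.1) = 18.46/56.42 = 0.327189
C = arccos(0.327189) = 70.9°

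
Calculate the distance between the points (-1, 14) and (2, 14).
Using the distance formula: d = sqrt((x₂-x₁)² + (y₂-y₁)²)
dx = 2 - (-1) = 3
dy = 14 - 14 = 0
d = sqrt(3² + 0²) = sqrt(9 + 0) = sqrt(9) = 3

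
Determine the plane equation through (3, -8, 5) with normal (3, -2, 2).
d = n·P = (3)(3) + (-2)(-8) + (2)(5) = 35
Plane: 3x - 2y + 2z = 35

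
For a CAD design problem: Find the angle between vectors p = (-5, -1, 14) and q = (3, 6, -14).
p·q = -217, |p|² = 222, |q|² = 241
cos θ = -217/√53502 ≈ -0.9382
θ ≈ 159.7°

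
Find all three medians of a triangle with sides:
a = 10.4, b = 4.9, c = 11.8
Using m_x = ½√(2y² + 2z² - x²):
m_a = ½√(2·4.9² + 2·11.8² - 10.4²) = ½√218.34 = 7.388
m_b = ½√(2·10.4² + 2·11.8² - 4.9²) = ½√470.79 = 10.85
m_c = ½√(2·10.4² + 2·4.9² - 11.8²) = ½√125.1 = 5.592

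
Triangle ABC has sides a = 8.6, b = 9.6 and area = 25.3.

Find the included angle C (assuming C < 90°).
Area = ½ab·sin(C)  →  sin(C) = 2·Area/(ab)
sin(C) = 2·25.3/(8.6·9.6) = 0.612888
C = arcsin(0.612888) = 37.8°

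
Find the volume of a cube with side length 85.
Volume = s³
Volume = 85³
Volume = 614125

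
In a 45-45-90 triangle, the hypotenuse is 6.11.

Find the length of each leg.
In a 45-45-90 triangle, hypotenuse = leg·√2  →  leg = hypotenuse/√2
leg = 6.11/√2 = 4.32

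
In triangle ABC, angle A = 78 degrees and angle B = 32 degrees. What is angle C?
Sum of angles in a triangle = 180 degrees
Third angle = 180 - 78 - 32
Third angle = 70 degrees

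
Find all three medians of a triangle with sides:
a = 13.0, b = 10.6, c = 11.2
Using m_x = ½√(2y² + 2z² - x²):
m_a = ½√(2·10.6² + 2·11.2² - 13.0²) = ½√306.6 = 8.755
m_b = ½√(2·13.0² + 2·11.2² - 10.6²) = ½√476.52 = 10.91
m_c = ½√(2·13.0² + 2·10.6² - 11.2²) = ½√437.28 = 10.46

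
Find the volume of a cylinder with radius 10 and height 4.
Volume = pi * r² * h
Volume = pi * 10² * 4
Volume = pi * 100 * 4
Volume = pi * 400
Volume = 1256.64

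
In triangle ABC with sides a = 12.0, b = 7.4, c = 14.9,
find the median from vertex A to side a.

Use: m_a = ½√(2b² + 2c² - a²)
m_a = ½√(2·7.4² + 2·14.9² - 12.0²)
m_a = ½√(109.52 + 444.02 - 144) = ½√409.54 = 10.12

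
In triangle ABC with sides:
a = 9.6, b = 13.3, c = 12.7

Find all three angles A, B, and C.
By the law of cosines:
cos(A) = (b² + c² - a²)/(2bc) = 0.728258  →  A = 43.26°
cos(B) = (a² + c² - b²)/(2ac) = 0.313976  →  B = 71.7°
cos(C) = (a² + b² - c²)/(2ab) = 0.421992  →  C = 65.04°
Check: A + B + C = 180.0° ✓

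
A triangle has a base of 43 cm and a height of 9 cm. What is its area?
Area = (1/2) * base * height
Area = (1/2) * 43 * 9
Area = 193.50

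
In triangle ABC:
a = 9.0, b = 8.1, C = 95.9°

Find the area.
Using A = ½ab·sin(C):
A = ½·9.0·8.1·sin(95.9°) = ½·72.9·0.994703 = 36.26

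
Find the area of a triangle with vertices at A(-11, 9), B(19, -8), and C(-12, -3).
Using the coordinate formula: Area = (1/2)|x₁(y₂-y₃) + x₂(y₃-y₁) + x₃(y₁-y₂)|
Area = (1/2)|(-11)((-8)-(-3)) + 19((-3)-9) + (-12)(9-(-8))|
Area = (1/2)|(-11)*(-5) + 19*(-12) + (-12)*17|
Area = (1/2)|55 + (-228) + (-204)|
Area = (1/2)*377 = 188.50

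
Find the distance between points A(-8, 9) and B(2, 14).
Using the distance formula: d = sqrt((x₂-x₁)² + (y₂-y₁)²)
dx = 2 - (-8) = 10
dy = 14 - 9 = 5
d = sqrt(10² + 5²) = sqrt(100 + 25) = sqrt(125) = 11.18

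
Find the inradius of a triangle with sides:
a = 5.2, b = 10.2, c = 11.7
s = (a+b+c)/2 = (5.2+10.2+11.7)/2 = 13.55
Area = √(s(s-a)(s-b)(s-c)) = √(13.55·8.35·3.35·1.85) = 26.4802
r = Area/s = 26.4802/13.55 = 1.954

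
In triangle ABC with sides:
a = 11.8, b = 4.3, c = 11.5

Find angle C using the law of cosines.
cos(C) = (a² + b² - c²)/(2ab)
cos(C) = (11.8² + 4.3² - 11.5²)/(2·11.8·4.3) = 25.48/101.48 = 0.251084
C = arccos(0.251084) = 75.46°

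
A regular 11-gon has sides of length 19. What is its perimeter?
Perimeter = number of sides * side length
Perimeter = 11 * 19
Perimeter = 209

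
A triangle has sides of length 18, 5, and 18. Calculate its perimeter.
Perimeter = sum of all sides
Perimeter = 18 + 5 + 18
Perimeter = 41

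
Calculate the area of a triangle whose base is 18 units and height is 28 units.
Area = (1/2) * base * height
Area = (1/2) * 18 * 28
Area = 252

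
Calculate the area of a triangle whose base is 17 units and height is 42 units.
Area = (1/2) * base * height
Area = (1/2) * 17 * 42
Area = 357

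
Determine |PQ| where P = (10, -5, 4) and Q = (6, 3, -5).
d = √[(-4)² + (8)² + (-9)²] = √161 = 12.69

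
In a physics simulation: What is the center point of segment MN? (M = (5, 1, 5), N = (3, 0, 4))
Midpoint = ((5+3)/2, (1+0)/2, (5+4)/2) = (4, 0.5, 4.5)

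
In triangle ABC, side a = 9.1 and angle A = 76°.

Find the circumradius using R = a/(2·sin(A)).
R = a/(2·sin(A)) = 9.1/(2·sin(76°))
R = 9.1/(2·0.970296) = 9.1/1.940591 = 4.689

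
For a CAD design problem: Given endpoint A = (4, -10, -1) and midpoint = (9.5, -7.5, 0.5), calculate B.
B = (2×9.5 - 4, 2×(-7.5) - (-10), 2×0.5 - (-1)) = (15, -5, 2)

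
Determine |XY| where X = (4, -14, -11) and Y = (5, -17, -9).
d = √[(1)² + (-3)² + (2)²] = √14 = 3.742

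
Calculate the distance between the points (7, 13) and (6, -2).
Using the distance formula: d = sqrt((x₂-x₁)² + (y₂-y₁)²)
dx = 6 - 7 = -1
dy = (-2) - 13 = -15
d = sqrt((-1)² + (-15)²) = sqrt(1 + 225) = sqrt(226) = 15.03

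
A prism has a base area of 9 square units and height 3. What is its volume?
Volume = base area * height
Volume = 9 * 3
Volume = 27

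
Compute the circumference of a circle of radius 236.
Circumference = 2 * pi * r
Circumference = 2 * pi * 236
Circumference = 1482.83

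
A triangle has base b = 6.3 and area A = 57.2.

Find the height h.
A = ½bh  →  h = 2A/b
h = 2·57.2/6.3 = 18.16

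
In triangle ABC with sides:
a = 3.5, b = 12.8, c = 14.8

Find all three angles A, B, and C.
By the law of cosines:
cos(A) = (b² + c² - a²)/(2bc) = 0.978225  →  A = 11.98°
cos(B) = (a² + c² - b²)/(2ac) = 0.651062  →  B = 49.38°
cos(C) = (a² + b² - c²)/(2ab) = -0.479353  →  C = 118.6°
Check: A + B + C = 180.0° ✓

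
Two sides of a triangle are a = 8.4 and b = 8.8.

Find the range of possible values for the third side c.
By the triangle inequality: |a - b| < c < a + b
|8.4 - 8.8| < c < 8.4 + 8.8
0.4 < c < 17.2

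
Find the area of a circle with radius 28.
Area = pi * r²
Area = pi * 28²
Area = pi * 784
Area = 2463.01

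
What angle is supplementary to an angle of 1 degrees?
Supplementary angles sum to 180 degrees.
Other angle = 180 - 1
Other angle = 179 degrees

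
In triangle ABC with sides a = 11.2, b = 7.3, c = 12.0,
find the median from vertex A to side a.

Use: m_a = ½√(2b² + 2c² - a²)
m_a = ½√(2·7.3² + 2·12.0² - 11.2²)
m_a = ½√(106.58 + 288 - 125.44) = ½√269.14 = 8.203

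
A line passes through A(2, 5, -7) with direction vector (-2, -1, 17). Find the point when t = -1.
P(-1) = (2 + (-2)(-1), 5 + (-1)(-1), -7 + 17(-1)) = (4, 6, -24)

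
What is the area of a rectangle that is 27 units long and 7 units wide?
Area = length * width
Area = 27 * 7
Area = 189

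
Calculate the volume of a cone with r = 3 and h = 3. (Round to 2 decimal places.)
Volume = (1/3) * pi * r² * h
Volume = (1/3) * pi * 3² * 3
Volume = (1/3) * pi * 9 * 3
Volume = (1/3) * pi * 27
Volume = 28.27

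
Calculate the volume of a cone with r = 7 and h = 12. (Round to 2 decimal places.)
Volume = (1/3) * pi * r² * h
Volume = (1/3) * pi * 7² * 12
Volume = (1/3) * pi * 49 * 12
Volume = (1/3) * pi * 588
Volume = 615.75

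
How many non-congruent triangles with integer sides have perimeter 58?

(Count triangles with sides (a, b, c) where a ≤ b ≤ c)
With a ≤ b ≤ c and a + b + c = 58, the triangle inequality a + b > c gives c < 58/2, so c ≤ 28.
Iterate a from 1 to ⌊p/3⌋ = 19; for each a, b ranges from a to ⌊(p−a)/2⌋ with c = p − a − b, keeping only c ≥ b.
Triples: (2, 28, 28), (3, 27, 28), (4, 26, 28), …
Count = 70 triangles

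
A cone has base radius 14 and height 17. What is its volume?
Volume = (1/3) * pi * r² * h
Volume = (1/3) * pi * 14² * 17
Volume = (1/3) * pi * 196 * 17
Volume = (1/3) * pi * 3332
Volume = 3489.26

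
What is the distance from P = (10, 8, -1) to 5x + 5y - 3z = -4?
d = |5(10) + 5(8) + (-3)(-1) - (-4)| / √(5² + 5² + (-3)²) = 97/√59 = 12.63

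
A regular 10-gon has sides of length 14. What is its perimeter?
Perimeter = number of sides * side length
Perimeter = 10 * 14
Perimeter = 140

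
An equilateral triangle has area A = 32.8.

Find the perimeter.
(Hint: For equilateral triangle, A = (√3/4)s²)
A = (√3/4)s²  →  s² = 4A/√3 = 4·32.8/√3 = 75.7484
s = 8.70335
Perimeter = 3s = 26.11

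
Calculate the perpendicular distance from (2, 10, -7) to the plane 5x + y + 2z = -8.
d = |5(2) + 1(10) + 2(-7) - (-8)| / √(5² + 1² + 2²) = 14/√30 = 2.556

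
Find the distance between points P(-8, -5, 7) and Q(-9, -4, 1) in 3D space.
d = √[(-1)² + (1)² + (-6)²] = √38 = 6.164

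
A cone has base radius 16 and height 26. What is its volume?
Volume = (1/3) * pi * r² * h
Volume = (1/3) * pi * 16² * 26
Volume = (1/3) * pi * 256 * 26
Volume = (1/3) * pi * 6656
Volume = 6970.15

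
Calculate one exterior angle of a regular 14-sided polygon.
Exterior angle of a regular n-gon = 360/n
Exterior angle = 360/14
Exterior angle = 25.71 degrees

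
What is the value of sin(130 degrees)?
sin(130 degrees) = 0.766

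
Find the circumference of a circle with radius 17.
Circumference = 2 * pi * r
Circumference = 2 * pi * 17
Circumference = 106.81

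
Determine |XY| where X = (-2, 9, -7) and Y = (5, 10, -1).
d = √[(7)² + (1)² + (6)²] = √86 = 9.274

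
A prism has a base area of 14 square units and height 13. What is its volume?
Volume = base area * height
Volume = 14 * 13
Volume = 182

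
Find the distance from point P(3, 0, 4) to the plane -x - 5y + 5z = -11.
d = |(-1)(3) + (-5)(0) + 5(4) - (-11)| / √((-1)² + (-5)² + 5²) = 28/√51 = 3.921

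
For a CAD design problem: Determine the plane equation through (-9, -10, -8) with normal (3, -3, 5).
d = n·P = (3)(-9) + (-3)(-10) + (5)(-8) = -37
Plane: 3x - 3y + 5z = -37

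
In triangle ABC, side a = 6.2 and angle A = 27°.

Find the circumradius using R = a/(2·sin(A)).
R = a/(2·sin(A)) = 6.2/(2·sin(27°))
R = 6.2/(2·0.453990) = 6.2/0.907981 = 6.828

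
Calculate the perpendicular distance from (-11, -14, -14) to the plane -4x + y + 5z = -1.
d = |(-4)(-11) + 1(-14) + 5(-14) - (-1)| / √((-4)² + 1² + 5²) = 39/√42 = 6.018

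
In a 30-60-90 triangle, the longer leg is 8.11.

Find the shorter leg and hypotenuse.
In a 30-60-90 triangle, sides are in ratio 1 : √3 : 2.
Long leg = short leg·√3  →  short leg = 8.11/√3 = 4.682
Hypotenuse = 2·(short leg) = 2·8.11/√3 = 9.365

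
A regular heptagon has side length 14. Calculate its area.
For a regular 7-gon with side length s = 14:
Apothem a = s / (2*tan(pi/7)) = 14 / (2*tan(pi/7)) ≈ 14.53565
Perimeter P = 7 * 14 = 98
Area = (1/2) * P * a = (1/2) * 98 * 14.53565 = 712.25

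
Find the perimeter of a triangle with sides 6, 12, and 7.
Perimeter = sum of all sides
Perimeter = 6 + 12 + 7
Perimeter = 25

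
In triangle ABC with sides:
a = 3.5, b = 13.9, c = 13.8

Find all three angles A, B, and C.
By the law of cosines:
cos(A) = (b² + c² - a²)/(2bc) = 0.968095  →  A = 14.51°
cos(B) = (a² + c² - b²)/(2ac) = 0.098137  →  B = 84.37°
cos(C) = (a² + b² - c²)/(2ab) = 0.154368  →  C = 81.12°
Check: A + B + C = 180.0° ✓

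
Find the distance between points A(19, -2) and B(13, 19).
Using the distance formula: d = sqrt((x₂-x₁)² + (y₂-y₁)²)
dx = 13 - 19 = -6
dy = 19 - (-2) = 21
d = sqrt((-6)² + 21²) = sqrt(36 + 441) = sqrt(477) = 21.84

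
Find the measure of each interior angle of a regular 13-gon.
Interior angle of a regular n-gon = (n-2)*180/n
Interior angle = (13-2)*180/13
Interior angle = 11*180/13
Interior angle = 1980/13
Interior angle = 152.31 degrees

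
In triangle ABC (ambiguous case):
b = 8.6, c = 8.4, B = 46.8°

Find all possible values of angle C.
sin(C)/c = sin(B)/b  →  sin(C) = c·sin(B)/b = 8.4·sin(46.8°)/8.6 = 0.712016
C₁ = arcsin(0.712016) = 45.4°,  C₂ = 180° - C₁ = 134.6°
Check C₂: A = 180° - 46.8° - 134.6° = -1.4° ≤ 0, rejected
C = 45.4° (one solution)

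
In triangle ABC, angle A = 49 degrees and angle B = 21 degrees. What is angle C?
Sum of angles in a triangle = 180 degrees
Third angle = 180 - 49 - 21
Third angle = 110 degrees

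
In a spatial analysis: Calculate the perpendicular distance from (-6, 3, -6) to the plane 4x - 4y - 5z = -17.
d = |4(-6) + (-4)(3) + (-5)(-6) - (-17)| / √(4² + (-4)² + (-5)²) = 11/√57 = 1.457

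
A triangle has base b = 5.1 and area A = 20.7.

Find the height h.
A = ½bh  →  h = 2A/b
h = 2·20.7/5.1 = 8.118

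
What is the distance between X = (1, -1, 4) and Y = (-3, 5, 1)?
d = √[(-4)² + (6)² + (-3)²] = √61 = 7.81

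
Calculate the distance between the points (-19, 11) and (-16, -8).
Using the distance formula: d = sqrt((x₂-x₁)² + (y₂-y₁)²)
dx = (-16) - (-19) = 3
dy = (-8) - 11 = -19
d = sqrt(3² + (-19)²) = sqrt(9 + 361) = sqrt(370) = 19.24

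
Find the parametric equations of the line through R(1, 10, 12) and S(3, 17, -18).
Direction vector d = S - R = (2, 7, -30)
x = 1 + 2t, y = 10 + 7t, z = 12 - 30t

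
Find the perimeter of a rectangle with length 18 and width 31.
Perimeter = 2 * (length + width)
Perimeter = 2 * (18 + 31)
Perimeter = 2 * 49
Perimeter = 98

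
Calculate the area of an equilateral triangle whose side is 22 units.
Area = (sqrt(3)/4) * s²
Area = (sqrt(3)/4) * 22²
Area = (sqrt(3)/4) * 484
Area = 209.58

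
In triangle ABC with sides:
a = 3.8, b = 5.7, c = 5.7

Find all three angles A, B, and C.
By the law of cosines:
cos(A) = (b² + c² - a²)/(2bc) = 0.777778  →  A = 38.94°
cos(B) = (a² + c² - b²)/(2ac) = 0.333333  →  B = 70.53°
cos(C) = (a² + b² - c²)/(2ab) = 0.333333  →  C = 70.53°
Check: A + B + C = 180.0° ✓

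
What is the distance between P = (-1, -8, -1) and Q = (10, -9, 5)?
d = √[(11)² + (-1)² + (6)²] = √158 = 12.57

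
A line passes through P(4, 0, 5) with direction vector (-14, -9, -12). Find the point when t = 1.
P(1) = (4 + (-14)(1), 0 + (-9)(1), 5 + (-12)(1)) = (-10, -9, -7)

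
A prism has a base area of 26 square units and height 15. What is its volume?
Volume = base area * height
Volume = 26 * 15
Volume = 390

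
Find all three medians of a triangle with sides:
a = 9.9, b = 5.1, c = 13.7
Using m_x = ½√(2y² + 2z² - x²):
m_a = ½√(2·5.1² + 2·13.7² - 9.9²) = ½√329.39 = 9.075
m_b = ½√(2·9.9² + 2·13.7² - 5.1²) = ½√545.39 = 11.68
m_c = ½√(2·9.9² + 2·5.1² - 13.7²) = ½√60.35 = 3.884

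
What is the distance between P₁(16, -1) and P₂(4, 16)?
Using the distance formula: d = sqrt((x₂-x₁)² + (y₂-y₁)²)
dx = 4 - 16 = -12
dy = 16 - (-1) = 17
d = sqrt((-12)² + 17²) = sqrt(144 + 289) = sqrt(433) = 20.81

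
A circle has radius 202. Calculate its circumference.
Circumference = 2 * pi * r
Circumference = 2 * pi * 202
Circumference = 1269.20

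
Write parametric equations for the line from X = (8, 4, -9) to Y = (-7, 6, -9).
Direction vector d = Y - X = (-15, 2, 0)
x = 8 - 15t, y = 4 + 2t, z = -9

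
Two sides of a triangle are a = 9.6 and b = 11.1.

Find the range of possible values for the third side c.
By the triangle inequality: |a - b| < c < a + b
|9.6 - 11.1| < c < 9.6 + 11.1
1.5 < c < 20.7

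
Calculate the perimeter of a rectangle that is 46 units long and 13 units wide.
Perimeter = 2 * (length + width)
Perimeter = 2 * (46 + 13)
Perimeter = 2 * 59
Perimeter = 118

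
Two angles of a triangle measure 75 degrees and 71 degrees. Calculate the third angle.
Sum of angles in a triangle = 180 degrees
Third angle = 180 - 75 - 71
Third angle = 34 degrees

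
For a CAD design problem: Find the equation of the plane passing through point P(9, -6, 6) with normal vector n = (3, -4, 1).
d = n·P = (3)(9) + (-4)(-6) + (1)(6) = 57
Plane: 3x - 4y + z = 57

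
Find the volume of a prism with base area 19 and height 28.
Volume = base area * height
Volume = 19 * 28
Volume = 532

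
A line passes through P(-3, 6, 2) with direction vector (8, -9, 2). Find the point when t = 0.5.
P(0.5) = (-3 + 8(0.5), 6 + (-9)(0.5), 2 + 2(0.5)) = (1, 1.5, 3)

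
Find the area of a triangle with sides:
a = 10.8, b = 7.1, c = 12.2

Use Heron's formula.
s = (a+b+c)/2 = (10.8+7.1+12.2)/2 = 15.05
A = √(s(s-a)(s-b)(s-c)) = √(15.05·4.25·7.95·2.85)
A = √1449.23 = 38.07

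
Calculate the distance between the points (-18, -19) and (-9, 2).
Using the distance formula: d = sqrt((x₂-x₁)² + (y₂-y₁)²)
dx = (-9) - (-18) = 9
dy = 2 - (-19) = 21
d = sqrt(9² + 21²) = sqrt(81 + 441) = sqrt(522) = 22.85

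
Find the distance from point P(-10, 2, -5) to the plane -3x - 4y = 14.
d = |(-3)(-10) + (-4)(2) + 0(-5) - (14)| / √((-3)² + (-4)² + 0²) = 8/√25 = 1.6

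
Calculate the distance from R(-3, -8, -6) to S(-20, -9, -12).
d = √[(-17)² + (-1)² + (-6)²] = √326 = 18.06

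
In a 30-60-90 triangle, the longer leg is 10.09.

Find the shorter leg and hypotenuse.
In a 30-60-90 triangle, sides are in ratio 1 : √3 : 2.
Long leg = short leg·√3  →  short leg = 10.09/√3 = 5.825
Hypotenuse = 2·(short leg) = 2·10.09/√3 = 11.65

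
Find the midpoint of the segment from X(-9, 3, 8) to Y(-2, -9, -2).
Midpoint = ((-9-2)/2, (3-9)/2, (8-2)/2) = (-5.5, -3, 3)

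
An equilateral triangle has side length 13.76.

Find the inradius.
For an equilateral triangle, r = s/(2√3) where s is the side.
r = 13.76/(2√3) = 13.76/3.464102 = 3.972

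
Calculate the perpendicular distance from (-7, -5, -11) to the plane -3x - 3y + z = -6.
d = |(-3)(-7) + (-3)(-5) + 1(-11) - (-6)| / √((-3)² + (-3)² + 1²) = 31/√19 = 7.112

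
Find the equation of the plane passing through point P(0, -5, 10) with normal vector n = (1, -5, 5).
d = n·P = (1)(0) + (-5)(-5) + (5)(10) = 75
Plane: x - 5y + 5z = 75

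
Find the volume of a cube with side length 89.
Volume = s³
Volume = 89³
Volume = 704969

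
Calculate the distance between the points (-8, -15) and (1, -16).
Using the distance formula: d = sqrt((x₂-x₁)² + (y₂-y₁)²)
dx = 1 - (-8) = 9
dy = (-16) - (-15) = -1
d = sqrt(9² + (-1)²) = sqrt(81 + 1) = sqrt(82) = 9.06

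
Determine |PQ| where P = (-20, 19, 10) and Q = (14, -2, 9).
d = √[(34)² + (-21)² + (-1)²] = √1598 = 39.97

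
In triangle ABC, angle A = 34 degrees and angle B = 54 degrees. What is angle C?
Sum of angles in a triangle = 180 degrees
Third angle = 180 - 34 - 54
Third angle = 92 degrees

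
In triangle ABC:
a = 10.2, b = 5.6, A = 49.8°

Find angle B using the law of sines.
sin(B)/b = sin(A)/a
sin(B) = b·sin(A)/a = 5.6·sin(49.8°)/10.2 = 0.419339
B = arcsin(0.419339) = 24.79°  (b ≤ a, so B ≤ A and the acute solution is unique)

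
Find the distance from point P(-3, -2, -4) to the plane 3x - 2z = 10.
d = |3(-3) + 0(-2) + (-2)(-4) - (10)| / √(3² + 0² + (-2)²) = 11/√13 = 3.051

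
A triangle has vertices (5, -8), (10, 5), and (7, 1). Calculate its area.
Using the coordinate formula: Area = (1/2)|x₁(y₂-y₃) + x₂(y₃-y₁) + x₃(y₁-y₂)|
Area = (1/2)|5(5-1) + 10(1-(-8)) + 7((-8)-5)|
Area = (1/2)|5*4 + 10*9 + 7*(-13)|
Area = (1/2)|20 + 90 + (-91)|
Area = (1/2)*19 = 9.50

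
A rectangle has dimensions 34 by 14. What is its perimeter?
Perimeter = 2 * (length + width)
Perimeter = 2 * (34 + 14)
Perimeter = 2 * 48
Perimeter = 96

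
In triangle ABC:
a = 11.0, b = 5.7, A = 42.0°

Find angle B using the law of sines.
sin(B)/b = sin(A)/a
sin(B) = b·sin(A)/a = 5.7·sin(42.0°)/11.0 = 0.346731
B = arcsin(0.346731) = 20.29°  (b ≤ a, so B ≤ A and the acute solution is unique)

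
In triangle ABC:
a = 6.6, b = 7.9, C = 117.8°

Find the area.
Using A = ½ab·sin(C):
A = ½·6.6·7.9·sin(117.8°) = ½·52.14·0.884581 = 23.06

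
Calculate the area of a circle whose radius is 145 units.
Area = pi * r²
Area = pi * 145²
Area = pi * 21025
Area = 66051.99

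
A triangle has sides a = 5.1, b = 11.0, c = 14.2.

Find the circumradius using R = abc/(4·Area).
s = (a+b+c)/2 = 15.15
Area = √(s(s-a)(s-b)(s-c)) = √(15.15·10.05·4.15·0.95) = 24.5005
R = abc/(4·Area) = (5.1·11.0·14.2)/(4·24.5005) = 796.62/98.002 = 8.129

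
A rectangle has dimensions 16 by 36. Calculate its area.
Area = length * width
Area = 16 * 36
Area = 576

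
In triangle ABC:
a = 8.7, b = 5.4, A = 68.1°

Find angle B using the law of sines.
sin(B)/b = sin(A)/a
sin(B) = b·sin(A)/a = 5.4·sin(68.1°)/8.7 = 0.575898
B = arcsin(0.575898) = 35.16°  (b ≤ a, so B ≤ A and the acute solution is unique)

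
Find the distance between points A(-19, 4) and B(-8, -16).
Using the distance formula: d = sqrt((x₂-x₁)² + (y₂-y₁)²)
dx = (-8) - (-19) = 11
dy = (-16) - 4 = -20
d = sqrt(11² + (-20)²) = sqrt(121 + 400) = sqrt(521) = 22.83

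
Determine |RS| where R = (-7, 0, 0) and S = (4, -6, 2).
d = √[(11)² + (-6)² + (2)²] = √161 = 12.69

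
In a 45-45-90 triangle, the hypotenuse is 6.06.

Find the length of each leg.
In a 45-45-90 triangle, hypotenuse = leg·√2  →  leg = hypotenuse/√2
leg = 6.06/√2 = 4.285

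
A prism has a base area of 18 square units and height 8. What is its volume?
Volume = base area * height
Volume = 18 * 8
Volume = 144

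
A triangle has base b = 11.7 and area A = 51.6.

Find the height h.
A = ½bh  →  h = 2A/b
h = 2·51.6/11.7 = 8.821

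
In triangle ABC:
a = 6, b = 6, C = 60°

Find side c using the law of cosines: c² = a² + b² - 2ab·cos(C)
c² = 6² + 6² - 2·6·6·cos(60°)
c² = 36 + 36 - 72·0.5000 = 36
c = √36 = 6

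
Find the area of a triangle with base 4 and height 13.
Area = (1/2) * base * height
Area = (1/2) * 4 * 13
Area = 26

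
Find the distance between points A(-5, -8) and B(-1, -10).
Using the distance formula: d = sqrt((x₂-x₁)² + (y₂-y₁)²)
dx = (-1) - (-5) = 4
dy = (-10) - (-8) = -2
d = sqrt(4² + (-2)²) = sqrt(16 + 4) = sqrt(20) = 4.47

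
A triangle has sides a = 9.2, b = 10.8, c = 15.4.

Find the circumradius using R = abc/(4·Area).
s = (a+b+c)/2 = 17.7
Area = √(s(s-a)(s-b)(s-c)) = √(17.7·8.5·6.9·2.3) = 48.8635
R = abc/(4·Area) = (9.2·10.8·15.4)/(4·48.8635) = 1530.144/195.454 = 7.829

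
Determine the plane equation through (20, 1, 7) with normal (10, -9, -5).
d = n·P = (10)(20) + (-9)(1) + (-5)(7) = 156
Plane: 10x - 9y - 5z = 156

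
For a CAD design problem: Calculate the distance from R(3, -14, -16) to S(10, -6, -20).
d = √[(7)² + (8)² + (-4)²] = √129 = 11.36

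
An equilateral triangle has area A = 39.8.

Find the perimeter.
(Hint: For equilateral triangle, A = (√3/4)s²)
A = (√3/4)s²  →  s² = 4A/√3 = 4·39.8/√3 = 91.9142
s = 9.58719
Perimeter = 3s = 28.76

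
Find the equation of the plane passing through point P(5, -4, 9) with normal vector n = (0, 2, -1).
d = n·P = (0)(5) + (2)(-4) + (-1)(9) = -17
Plane: 2y - z = -17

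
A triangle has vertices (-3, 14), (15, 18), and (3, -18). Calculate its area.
Using the coordinate formula: Area = (1/2)|x₁(y₂-y₃) + x₂(y₃-y₁) + x₃(y₁-y₂)|
Area = (1/2)|(-3)(18-(-18)) + 15((-18)-14) + 3(14-18)|
Area = (1/2)|(-3)*36 + 15*(-32) + 3*(-4)|
Area = (1/2)|(-108) + (-480) + (-12)|
Area = (1/2)*600 = 300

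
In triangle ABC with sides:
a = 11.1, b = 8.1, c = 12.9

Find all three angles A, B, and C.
By the law of cosines:
cos(A) = (b² + c² - a²)/(2bc) = 0.520672  →  A = 58.62°
cos(B) = (a² + c² - b²)/(2ac) = 0.782212  →  B = 38.54°
cos(C) = (a² + b² - c²)/(2ab) = 0.124625  →  C = 82.84°
Check: A + B + C = 180.0° ✓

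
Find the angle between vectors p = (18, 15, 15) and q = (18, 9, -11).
p·q = 294, |p|² = 774, |q|² = 526
cos θ = 294/√407124 ≈ 0.4608
θ ≈ 62.56°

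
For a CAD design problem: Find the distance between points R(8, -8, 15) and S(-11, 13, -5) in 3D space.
d = √[(-19)² + (21)² + (-20)²] = √1202 = 34.67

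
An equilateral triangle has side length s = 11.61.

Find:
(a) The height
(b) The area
(a) Height h = s·√3/2 = 11.61·√3/2 = 10.05
(b) Area = (√3/4)·s² = (√3/4)·11.61² = (√3/4)·134.792 = 58.37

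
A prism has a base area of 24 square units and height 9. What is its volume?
Volume = base area * height
Volume = 24 * 9
Volume = 216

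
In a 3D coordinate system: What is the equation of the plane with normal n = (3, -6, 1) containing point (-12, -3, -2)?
d = n·P = (3)(-12) + (-6)(-3) + (1)(-2) = -20
Plane: 3x - 6y + z = -20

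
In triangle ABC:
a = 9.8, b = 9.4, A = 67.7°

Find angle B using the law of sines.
sin(B)/b = sin(A)/a
sin(B) = b·sin(A)/a = 9.4·sin(67.7°)/9.8 = 0.887446
B = arcsin(0.887446) = 62.55°  (b ≤ a, so B ≤ A and the acute solution is unique)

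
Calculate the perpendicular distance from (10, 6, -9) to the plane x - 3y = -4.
d = |1(10) + (-3)(6) + 0(-9) - (-4)| / √(1² + (-3)² + 0²) = 4/√10 = 1.265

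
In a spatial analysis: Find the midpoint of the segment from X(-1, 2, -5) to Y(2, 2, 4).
Midpoint = ((-1+2)/2, (2+2)/2, (-5+4)/2) = (0.5, 2, -0.5)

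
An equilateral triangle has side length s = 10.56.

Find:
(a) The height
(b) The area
(a) Height h = s·√3/2 = 10.56·√3/2 = 9.145
(b) Area = (√3/4)·s² = (√3/4)·10.56² = (√3/4)·111.514 = 48.29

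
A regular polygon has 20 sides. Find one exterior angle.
Exterior angle of a regular n-gon = 360/n
Exterior angle = 360/20
Exterior angle = 18 degrees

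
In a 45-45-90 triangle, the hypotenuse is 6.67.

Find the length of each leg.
In a 45-45-90 triangle, hypotenuse = leg·√2  →  leg = hypotenuse/√2
leg = 6.67/√2 = 4.716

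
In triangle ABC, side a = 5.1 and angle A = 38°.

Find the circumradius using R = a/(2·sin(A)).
R = a/(2·sin(A)) = 5.1/(2·sin(38°))
R = 5.1/(2·0.615661) = 5.1/1.231323 = 4.142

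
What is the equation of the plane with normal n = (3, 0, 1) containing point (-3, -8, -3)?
d = n·P = (3)(-3) + (0)(-8) + (1)(-3) = -12
Plane: 3x + z = -12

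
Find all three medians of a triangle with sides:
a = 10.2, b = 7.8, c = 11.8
Using m_x = ½√(2y² + 2z² - x²):
m_a = ½√(2·7.8² + 2·11.8² - 10.2²) = ½√296.12 = 8.604
m_b = ½√(2·10.2² + 2·11.8² - 7.8²) = ½√425.72 = 10.32
m_c = ½√(2·10.2² + 2·7.8² - 11.8²) = ½√190.52 = 6.901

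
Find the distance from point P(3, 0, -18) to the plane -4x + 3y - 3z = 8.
d = |(-4)(3) + 3(0) + (-3)(-18) - (8)| / √((-4)² + 3² + (-3)²) = 34/√34 = 5.831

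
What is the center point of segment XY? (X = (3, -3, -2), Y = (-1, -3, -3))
Midpoint = ((3-1)/2, (-3-3)/2, (-2-3)/2) = (1, -3, -2.5)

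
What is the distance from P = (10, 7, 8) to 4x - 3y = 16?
d = |4(10) + (-3)(7) + 0(8) - (16)| / √(4² + (-3)² + 0²) = 3/√25 = 0.6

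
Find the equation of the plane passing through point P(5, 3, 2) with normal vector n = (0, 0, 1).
d = n·P = (0)(5) + (0)(3) + (1)(2) = 2
Plane: z = 2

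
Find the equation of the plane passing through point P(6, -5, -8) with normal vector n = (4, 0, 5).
d = n·P = (4)(6) + (0)(-5) + (5)(-8) = -16
Plane: 4x + 5z = -16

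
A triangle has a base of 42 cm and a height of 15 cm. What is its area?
Area = (1/2) * base * height
Area = (1/2) * 42 * 15
Area = 315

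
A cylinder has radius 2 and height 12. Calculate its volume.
Volume = pi * r² * h
Volume = pi * 2² * 12
Volume = pi * 4 * 12
Volume = pi * 48
Volume = 150.80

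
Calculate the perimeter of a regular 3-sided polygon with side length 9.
Perimeter = number of sides * side length
Perimeter = 3 * 9
Perimeter = 27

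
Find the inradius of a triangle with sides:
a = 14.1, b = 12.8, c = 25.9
s = (a+b+c)/2 = (14.1+12.8+25.9)/2 = 26.4
Area = √(s(s-a)(s-b)(s-c)) = √(26.4·12.3·13.6·0.5) = 46.9904
r = Area/s = 46.9904/26.4 = 1.78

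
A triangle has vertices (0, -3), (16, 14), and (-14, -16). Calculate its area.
Using the coordinate formula: Area = (1/2)|x₁(y₂-y₃) + x₂(y₃-y₁) + x₃(y₁-y₂)|
Area = (1/2)|0(14-(-16)) + 16((-16)-(-3)) + (-14)((-3)-14)|
Area = (1/2)|0*30 + 16*(-13) + (-14)*(-17)|
Area = (1/2)|0 + (-208) + 238|
Area = (1/2)*30 = 15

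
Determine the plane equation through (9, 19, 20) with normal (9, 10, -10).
d = n·P = (9)(9) + (10)(19) + (-10)(20) = 71
Plane: 9x + 10y - 10z = 71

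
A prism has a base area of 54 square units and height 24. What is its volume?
Volume = base area * height
Volume = 54 * 24
Volume = 1296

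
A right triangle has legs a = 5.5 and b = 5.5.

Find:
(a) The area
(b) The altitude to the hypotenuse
(a) Area = ½ab = ½·5.5·5.5 = 15.125
(b) Hypotenuse c = √(5.5² + 5.5²) = √60.5 = 7.77817
    Area = ½·c·h_c  →  h_c = 2·Area/c = 2·15.125/7.77817 = 3.889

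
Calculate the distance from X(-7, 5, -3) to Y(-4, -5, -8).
d = √[(3)² + (-10)² + (-5)²] = √134 = 11.58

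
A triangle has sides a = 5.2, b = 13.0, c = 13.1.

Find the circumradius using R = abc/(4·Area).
s = (a+b+c)/2 = 15.65
Area = √(s(s-a)(s-b)(s-c)) = √(15.65·10.45·2.65·2.55) = 33.2436
R = abc/(4·Area) = (5.2·13.0·13.1)/(4·33.2436) = 885.56/132.9744 = 6.66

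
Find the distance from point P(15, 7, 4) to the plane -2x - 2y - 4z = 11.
d = |(-2)(15) + (-2)(7) + (-4)(4) - (11)| / √((-2)² + (-2)² + (-4)²) = 71/√24 = 14.49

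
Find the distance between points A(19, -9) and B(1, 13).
Using the distance formula: d = sqrt((x₂-x₁)² + (y₂-y₁)²)
dx = 1 - 19 = -18
dy = 13 - (-9) = 22
d = sqrt((-18)² + 22²) = sqrt(324 + 484) = sqrt(808) = 28.43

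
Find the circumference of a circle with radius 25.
Circumference = 2 * pi * r
Circumference = 2 * pi * 25
Circumference = 157.08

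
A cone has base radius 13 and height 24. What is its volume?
Volume = (1/3) * pi * r² * h
Volume = (1/3) * pi * 13² * 24
Volume = (1/3) * pi * 169 * 24
Volume = (1/3) * pi * 4056
Volume = 4247.43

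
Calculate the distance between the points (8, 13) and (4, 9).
Using the distance formula: d = sqrt((x₂-x₁)² + (y₂-y₁)²)
dx = 4 - 8 = -4
dy = 9 - 13 = -4
d = sqrt((-4)² + (-4)²) = sqrt(16 + 16) = sqrt(32) = 5.66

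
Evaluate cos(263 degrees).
cos(263 degrees) = -0.1219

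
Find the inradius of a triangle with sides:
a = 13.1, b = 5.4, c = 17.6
s = (a+b+c)/2 = (13.1+5.4+17.6)/2 = 18.05
Area = √(s(s-a)(s-b)(s-c)) = √(18.05·4.95·12.65·0.45) = 22.5524
r = Area/s = 22.5524/18.05 = 1.249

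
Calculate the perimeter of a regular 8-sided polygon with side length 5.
Perimeter = number of sides * side length
Perimeter = 8 * 5
Perimeter = 40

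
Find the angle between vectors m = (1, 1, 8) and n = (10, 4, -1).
m·n = 6, |m|² = 66, |n|² = 117
cos θ = 6/√7722 ≈ 0.06828
θ ≈ 86.08°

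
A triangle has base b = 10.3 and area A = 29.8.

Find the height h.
A = ½bh  →  h = 2A/b
h = 2·29.8/10.3 = 5.786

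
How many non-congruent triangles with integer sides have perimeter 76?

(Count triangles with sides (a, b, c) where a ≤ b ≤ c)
With a ≤ b ≤ c and a + b + c = 76, the triangle inequality a + b > c gives c < 76/2, so c ≤ 37.
Iterate a from 1 to ⌊p/3⌋ = 25; for each a, b ranges from a to ⌊(p−a)/2⌋ with c = p − a − b, keeping only c ≥ b.
Triples: (2, 37, 37), (3, 36, 37), (4, 35, 37), …
Count = 120 triangles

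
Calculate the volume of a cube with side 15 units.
Volume = s³
Volume = 15³
Volume = 3375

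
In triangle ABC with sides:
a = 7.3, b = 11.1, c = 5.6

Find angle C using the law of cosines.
cos(C) = (a² + b² - c²)/(2ab)
cos(C) = (7.3² + 11.1² - 5.6²)/(2·7.3·11.1) = 145.14/162.06 = 0.895594
C = arccos(0.895594) = 26.42°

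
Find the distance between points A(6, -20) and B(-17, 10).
Using the distance formula: d = sqrt((x₂-x₁)² + (y₂-y₁)²)
dx = (-17) - 6 = -23
dy = 10 - (-20) = 30
d = sqrt((-23)² + 30²) = sqrt(529 + 900) = sqrt(1429) = 37.80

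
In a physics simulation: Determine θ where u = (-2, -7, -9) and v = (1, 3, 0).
u·v = -23, |u|² = 134, |v|² = 10
cos θ = -23/√1340 ≈ -0.6283
θ ≈ 128.9°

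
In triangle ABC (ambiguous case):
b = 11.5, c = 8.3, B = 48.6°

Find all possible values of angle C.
sin(C)/c = sin(B)/b  →  sin(C) = c·sin(B)/b = 8.3·sin(48.6°)/11.5 = 0.541385
C₁ = arcsin(0.541385) = 32.78°,  C₂ = 180° - C₁ = 147.22°
Check C₂: A = 180° - 48.6° - 147.22° = -15.82° ≤ 0, rejected
C = 32.78° (one solution)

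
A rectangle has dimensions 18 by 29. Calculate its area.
Area = length * width
Area = 18 * 29
Area = 522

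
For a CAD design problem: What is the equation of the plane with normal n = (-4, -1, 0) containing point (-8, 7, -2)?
d = n·P = (-4)(-8) + (-1)(7) + (0)(-2) = 25
Plane: -4x - y = 25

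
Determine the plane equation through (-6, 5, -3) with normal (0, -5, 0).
d = n·P = (0)(-6) + (-5)(5) + (0)(-3) = -25
Plane: -5y = -25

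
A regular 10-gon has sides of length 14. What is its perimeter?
Perimeter = number of sides * side length
Perimeter = 10 * 14
Perimeter = 140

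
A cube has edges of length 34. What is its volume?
Volume = s³
Volume = 34³
Volume = 39304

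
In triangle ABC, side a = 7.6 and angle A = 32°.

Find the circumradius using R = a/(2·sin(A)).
R = a/(2·sin(A)) = 7.6/(2·sin(32°))
R = 7.6/(2·0.529919) = 7.6/1.059839 = 7.171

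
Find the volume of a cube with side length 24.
Volume = s³
Volume = 24³
Volume = 13824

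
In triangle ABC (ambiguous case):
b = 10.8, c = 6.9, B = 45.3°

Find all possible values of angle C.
sin(C)/c = sin(B)/b  →  sin(C) = c·sin(B)/b = 6.9·sin(45.3°)/10.8 = 0.454122
C₁ = arcsin(0.454122) = 27.01°,  C₂ = 180° - C₁ = 152.99°
Check C₂: A = 180° - 45.3° - 152.99° = -18.29° ≤ 0, rejected
C = 27.01° (one solution)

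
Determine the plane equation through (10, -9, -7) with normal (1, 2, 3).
d = n·P = (1)(10) + (2)(-9) + (3)(-7) = -29
Plane: x + 2y + 3z = -29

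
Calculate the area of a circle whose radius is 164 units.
Area = pi * r²
Area = pi * 164²
Area = pi * 26896
Area = 84496.28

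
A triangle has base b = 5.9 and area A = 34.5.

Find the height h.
A = ½bh  →  h = 2A/b
h = 2·34.5/5.9 = 11.69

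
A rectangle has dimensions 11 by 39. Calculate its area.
Area = length * width
Area = 11 * 39
Area = 429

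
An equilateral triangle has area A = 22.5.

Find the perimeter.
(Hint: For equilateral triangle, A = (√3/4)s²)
A = (√3/4)s²  →  s² = 4A/√3 = 4·22.5/√3 = 51.9615
s = 7.20843
Perimeter = 3s = 21.63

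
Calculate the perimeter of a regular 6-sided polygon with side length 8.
Perimeter = number of sides * side length
Perimeter = 6 * 8
Perimeter = 48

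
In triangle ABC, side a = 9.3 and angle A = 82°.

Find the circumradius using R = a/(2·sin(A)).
R = a/(2·sin(A)) = 9.3/(2·sin(82°))
R = 9.3/(2·0.990268) = 9.3/1.980536 = 4.696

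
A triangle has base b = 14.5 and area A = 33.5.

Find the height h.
A = ½bh  →  h = 2A/b
h = 2·33.5/14.5 = 4.621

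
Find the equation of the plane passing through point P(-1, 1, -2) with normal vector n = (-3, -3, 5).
d = n·P = (-3)(-1) + (-3)(1) + (5)(-2) = -10
Plane: -3x - 3y + 5z = -10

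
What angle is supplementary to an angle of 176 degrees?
Supplementary angles sum to 180 degrees.
Other angle = 180 - 176
Other angle = 4 degrees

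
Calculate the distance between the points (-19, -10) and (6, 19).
Using the distance formula: d = sqrt((x₂-x₁)² + (y₂-y₁)²)
dx = 6 - (-19) = 25
dy = 19 - (-10) = 29
d = sqrt(25² + 29²) = sqrt(625 + 841) = sqrt(1466) = 38.29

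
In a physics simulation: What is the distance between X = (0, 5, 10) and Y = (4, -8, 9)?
d = √[(4)² + (-13)² + (-1)²] = √186 = 13.64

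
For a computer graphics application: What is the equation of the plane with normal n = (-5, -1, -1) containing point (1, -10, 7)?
d = n·P = (-5)(1) + (-1)(-10) + (-1)(7) = -2
Plane: -5x - y - z = -2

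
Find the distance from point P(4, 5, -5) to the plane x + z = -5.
d = |1(4) + 0(5) + 1(-5) - (-5)| / √(1² + 0² + 1²) = 4/√2 = 2.828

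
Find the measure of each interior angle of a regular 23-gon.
Interior angle of a regular n-gon = (n-2)*180/n
Interior angle = (23-2)*180/23
Interior angle = 21*180/23
Interior angle = 3780/23
Interior angle = 164.35 degrees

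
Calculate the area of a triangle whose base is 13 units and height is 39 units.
Area = (1/2) * base * height
Area = (1/2) * 13 * 39
Area = 253.50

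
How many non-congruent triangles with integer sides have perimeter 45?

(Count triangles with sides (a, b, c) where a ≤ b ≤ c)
With a ≤ b ≤ c and a + b + c = 45, the triangle inequality a + b > c gives c < 45/2, so c ≤ 22.
Iterate a from 1 to ⌊p/3⌋ = 15; for each a, b ranges from a to ⌊(p−a)/2⌋ with c = p − a − b, keeping only c ≥ b.
Triples: (1, 22, 22), (2, 21, 22), (3, 20, 22), …
Count = 48 triangles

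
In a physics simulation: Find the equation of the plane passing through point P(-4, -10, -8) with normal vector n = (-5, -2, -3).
d = n·P = (-5)(-4) + (-2)(-10) + (-3)(-8) = 64
Plane: -5x - 2y - 3z = 64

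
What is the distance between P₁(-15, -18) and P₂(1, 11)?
Using the distance formula: d = sqrt((x₂-x₁)² + (y₂-y₁)²)
dx = 1 - (-15) = 16
dy = 11 - (-18) = 29
d = sqrt(16² + 29²) = sqrt(256 + 841) = sqrt(1097) = 33.12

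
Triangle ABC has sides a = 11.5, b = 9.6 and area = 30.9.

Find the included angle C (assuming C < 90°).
Area = ½ab·sin(C)  →  sin(C) = 2·Area/(ab)
sin(C) = 2·30.9/(11.5·9.6) = 0.559783
C = arcsin(0.559783) = 34.04°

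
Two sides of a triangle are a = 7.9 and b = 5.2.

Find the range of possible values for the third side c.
By the triangle inequality: |a - b| < c < a + b
|7.9 - 5.2| < c < 7.9 + 5.2
2.7 < c < 13.1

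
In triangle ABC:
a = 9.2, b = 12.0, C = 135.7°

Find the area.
Using A = ½ab·sin(C):
A = ½·9.2·12.0·sin(135.7°) = ½·110.4·0.698415 = 38.55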